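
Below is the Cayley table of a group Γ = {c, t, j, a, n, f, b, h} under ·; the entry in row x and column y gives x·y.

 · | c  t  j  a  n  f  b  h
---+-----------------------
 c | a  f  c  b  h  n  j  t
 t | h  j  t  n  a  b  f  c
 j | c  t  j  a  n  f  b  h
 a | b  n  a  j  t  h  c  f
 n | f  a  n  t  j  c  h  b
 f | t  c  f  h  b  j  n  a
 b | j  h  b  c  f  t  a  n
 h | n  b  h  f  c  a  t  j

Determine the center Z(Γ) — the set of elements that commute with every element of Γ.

An element z is central iff its row equals its column in the table.
For c: c·t = f ≠ h = t·c, so c ∉ Z.
Checking each element this way leaves Z(Γ) = {a, j}.

{a, j}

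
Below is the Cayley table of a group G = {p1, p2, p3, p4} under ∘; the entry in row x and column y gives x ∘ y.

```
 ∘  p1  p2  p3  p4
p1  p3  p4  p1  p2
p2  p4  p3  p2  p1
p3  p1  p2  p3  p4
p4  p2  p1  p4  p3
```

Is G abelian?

Check whether the table is symmetric across its main diagonal.
Every entry (row x, col y) equals the entry (row y, col x), so G is abelian.

Yes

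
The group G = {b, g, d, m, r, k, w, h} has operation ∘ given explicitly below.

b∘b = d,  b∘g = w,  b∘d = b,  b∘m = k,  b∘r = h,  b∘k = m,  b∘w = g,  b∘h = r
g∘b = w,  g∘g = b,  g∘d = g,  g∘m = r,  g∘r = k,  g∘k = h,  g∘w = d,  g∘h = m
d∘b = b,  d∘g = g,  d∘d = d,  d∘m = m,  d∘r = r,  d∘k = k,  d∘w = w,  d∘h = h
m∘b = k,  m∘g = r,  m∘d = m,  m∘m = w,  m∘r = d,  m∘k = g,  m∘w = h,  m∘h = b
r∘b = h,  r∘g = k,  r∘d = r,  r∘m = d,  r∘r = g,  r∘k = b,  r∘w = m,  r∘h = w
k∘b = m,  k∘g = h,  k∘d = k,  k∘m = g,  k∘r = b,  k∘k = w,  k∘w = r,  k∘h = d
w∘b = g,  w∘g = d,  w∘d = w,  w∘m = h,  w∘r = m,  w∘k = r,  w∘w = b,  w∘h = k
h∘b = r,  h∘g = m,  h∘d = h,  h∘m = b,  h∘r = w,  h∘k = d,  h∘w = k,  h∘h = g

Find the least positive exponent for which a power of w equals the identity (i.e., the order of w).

4

The identity element is d (its row matches the header).
w^1 = w
w^2 = w ∘ w = b
w^3 = b ∘ w = g
w^4 = g ∘ w = d
The first power of w equal to the identity is w^4, so ord(w) = 4.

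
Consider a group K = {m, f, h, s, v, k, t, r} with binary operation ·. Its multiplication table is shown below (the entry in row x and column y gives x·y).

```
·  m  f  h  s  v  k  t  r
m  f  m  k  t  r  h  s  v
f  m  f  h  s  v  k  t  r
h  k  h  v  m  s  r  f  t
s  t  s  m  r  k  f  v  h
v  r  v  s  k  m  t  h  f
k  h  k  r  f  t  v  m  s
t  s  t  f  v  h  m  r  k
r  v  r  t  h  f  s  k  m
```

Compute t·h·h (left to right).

h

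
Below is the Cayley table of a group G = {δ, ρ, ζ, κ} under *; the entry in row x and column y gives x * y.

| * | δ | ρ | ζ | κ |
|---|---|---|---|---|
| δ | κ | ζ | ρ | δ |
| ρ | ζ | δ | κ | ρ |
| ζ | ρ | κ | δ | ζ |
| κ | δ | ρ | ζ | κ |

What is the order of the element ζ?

4

The identity element is κ (its row matches the header).
ζ^1 = ζ
ζ^2 = ζ * ζ = δ
ζ^3 = δ * ζ = ρ
ζ^4 = ρ * ζ = κ
The first power of ζ equal to the identity is ζ^4, so ord(ζ) = 4.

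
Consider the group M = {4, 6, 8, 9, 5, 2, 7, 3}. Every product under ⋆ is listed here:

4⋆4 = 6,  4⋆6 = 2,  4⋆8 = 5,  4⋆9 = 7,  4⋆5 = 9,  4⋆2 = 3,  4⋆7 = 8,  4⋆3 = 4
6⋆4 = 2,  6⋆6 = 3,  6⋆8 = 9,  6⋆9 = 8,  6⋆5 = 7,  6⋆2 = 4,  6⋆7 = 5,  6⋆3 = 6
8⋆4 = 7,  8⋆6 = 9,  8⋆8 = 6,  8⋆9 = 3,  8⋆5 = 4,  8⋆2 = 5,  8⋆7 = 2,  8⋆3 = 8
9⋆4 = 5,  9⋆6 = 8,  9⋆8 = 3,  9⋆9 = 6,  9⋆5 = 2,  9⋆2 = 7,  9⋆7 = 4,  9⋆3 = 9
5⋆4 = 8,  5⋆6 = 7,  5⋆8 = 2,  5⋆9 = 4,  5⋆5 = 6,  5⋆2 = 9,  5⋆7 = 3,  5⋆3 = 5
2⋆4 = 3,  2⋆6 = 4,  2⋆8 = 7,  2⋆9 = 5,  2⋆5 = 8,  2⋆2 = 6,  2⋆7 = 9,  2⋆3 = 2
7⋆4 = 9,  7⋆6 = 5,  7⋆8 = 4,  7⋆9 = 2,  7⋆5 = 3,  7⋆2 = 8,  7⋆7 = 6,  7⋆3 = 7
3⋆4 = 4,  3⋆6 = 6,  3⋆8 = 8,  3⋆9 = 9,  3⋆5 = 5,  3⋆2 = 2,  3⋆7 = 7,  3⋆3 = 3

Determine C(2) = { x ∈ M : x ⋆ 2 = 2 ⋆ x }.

Compare row 2 with column 2 entry by entry.
6 ⋆ 2 = 4 = 2 ⋆ 6, so 6 commutes with 2.
8 ⋆ 2 = 5 but 2 ⋆ 8 = 7, so 8 does not.
Collecting the elements that commute with 2: C(2) = {2, 3, 4, 6}.

{2, 3, 4, 6}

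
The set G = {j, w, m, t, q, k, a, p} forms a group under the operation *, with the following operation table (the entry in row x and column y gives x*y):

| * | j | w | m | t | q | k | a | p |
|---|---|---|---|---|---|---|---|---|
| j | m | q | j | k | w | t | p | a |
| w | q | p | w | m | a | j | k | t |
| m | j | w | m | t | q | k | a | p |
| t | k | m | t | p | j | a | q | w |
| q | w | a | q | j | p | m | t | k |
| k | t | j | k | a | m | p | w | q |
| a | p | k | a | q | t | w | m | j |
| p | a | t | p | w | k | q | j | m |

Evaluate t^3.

t^1 = t
t^2 = t*t = p
t^3 = p*t = w

w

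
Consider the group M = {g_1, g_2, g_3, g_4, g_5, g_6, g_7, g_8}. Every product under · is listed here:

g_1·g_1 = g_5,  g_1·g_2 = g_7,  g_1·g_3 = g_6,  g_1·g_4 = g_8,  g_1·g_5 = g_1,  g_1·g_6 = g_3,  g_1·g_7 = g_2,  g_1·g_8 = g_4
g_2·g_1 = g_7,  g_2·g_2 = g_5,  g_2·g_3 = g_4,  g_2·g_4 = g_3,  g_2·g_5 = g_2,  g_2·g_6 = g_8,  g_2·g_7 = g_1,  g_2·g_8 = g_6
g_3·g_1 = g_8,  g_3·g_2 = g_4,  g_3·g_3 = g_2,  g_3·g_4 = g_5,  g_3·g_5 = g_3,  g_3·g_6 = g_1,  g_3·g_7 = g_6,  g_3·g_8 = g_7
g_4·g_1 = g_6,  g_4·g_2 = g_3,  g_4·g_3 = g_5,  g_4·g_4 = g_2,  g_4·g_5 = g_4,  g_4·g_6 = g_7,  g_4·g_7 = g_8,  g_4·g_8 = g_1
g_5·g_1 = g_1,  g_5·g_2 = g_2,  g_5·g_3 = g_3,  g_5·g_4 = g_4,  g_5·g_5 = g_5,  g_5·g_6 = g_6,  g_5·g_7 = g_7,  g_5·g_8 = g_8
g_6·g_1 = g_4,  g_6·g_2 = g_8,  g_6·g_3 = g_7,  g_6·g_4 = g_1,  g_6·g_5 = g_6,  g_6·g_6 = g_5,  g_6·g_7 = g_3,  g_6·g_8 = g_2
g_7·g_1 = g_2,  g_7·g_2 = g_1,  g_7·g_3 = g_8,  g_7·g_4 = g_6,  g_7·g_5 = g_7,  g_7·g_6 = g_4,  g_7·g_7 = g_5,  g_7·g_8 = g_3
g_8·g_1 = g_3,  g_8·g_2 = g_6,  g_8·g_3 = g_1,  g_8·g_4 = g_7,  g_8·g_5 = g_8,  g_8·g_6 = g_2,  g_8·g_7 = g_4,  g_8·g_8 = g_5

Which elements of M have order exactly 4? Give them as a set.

{g_3, g_4}

Identity is g_5. Compute the order of each non-identity element by repeated multiplication:
  g_1: g_1 → g_5  (order 2)
  g_2: g_2 → g_5  (order 2)
  g_3: g_3 → g_2 → g_4 → g_5  (order 4)
  g_4: g_4 → g_2 → g_3 → g_5  (order 4)
  g_6: g_6 → g_5  (order 2)
  g_7: g_7 → g_5  (order 2)
  g_8: g_8 → g_5  (order 2)
Elements of order 4: {g_3, g_4}.
(Structurally, M here is isomorphic to the dihedral group D_4.)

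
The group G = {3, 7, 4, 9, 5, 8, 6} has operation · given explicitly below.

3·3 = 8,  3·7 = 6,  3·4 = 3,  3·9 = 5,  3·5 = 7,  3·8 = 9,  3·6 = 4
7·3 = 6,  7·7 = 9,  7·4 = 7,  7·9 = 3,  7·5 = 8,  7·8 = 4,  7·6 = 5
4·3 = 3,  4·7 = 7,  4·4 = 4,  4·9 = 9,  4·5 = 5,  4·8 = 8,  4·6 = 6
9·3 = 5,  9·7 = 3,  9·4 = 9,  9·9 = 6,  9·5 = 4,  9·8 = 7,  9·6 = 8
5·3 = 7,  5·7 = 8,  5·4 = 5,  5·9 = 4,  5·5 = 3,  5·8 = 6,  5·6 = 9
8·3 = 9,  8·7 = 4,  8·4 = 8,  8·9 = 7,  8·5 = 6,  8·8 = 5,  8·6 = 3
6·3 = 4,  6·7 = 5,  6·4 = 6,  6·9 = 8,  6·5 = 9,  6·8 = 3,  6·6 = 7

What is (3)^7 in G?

3^1 = 3
3^2 = 3·3 = 8
3^3 = 8·3 = 9
3^4 = 9·3 = 5
3^5 = 5·3 = 7
3^6 = 7·3 = 6
3^7 = 6·3 = 4

4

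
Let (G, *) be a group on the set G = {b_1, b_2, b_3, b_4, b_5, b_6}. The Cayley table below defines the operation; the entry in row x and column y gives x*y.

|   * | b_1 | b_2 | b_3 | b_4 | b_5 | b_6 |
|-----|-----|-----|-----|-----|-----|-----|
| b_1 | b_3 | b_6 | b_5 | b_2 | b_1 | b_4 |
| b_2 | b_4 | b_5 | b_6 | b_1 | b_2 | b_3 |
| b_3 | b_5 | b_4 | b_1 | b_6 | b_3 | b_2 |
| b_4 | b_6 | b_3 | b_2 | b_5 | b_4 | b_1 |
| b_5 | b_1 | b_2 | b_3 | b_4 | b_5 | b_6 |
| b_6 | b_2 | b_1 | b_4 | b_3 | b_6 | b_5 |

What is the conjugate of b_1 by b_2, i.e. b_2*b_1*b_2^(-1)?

The identity is b_5. In row b_2, the entry b_5 sits in column b_2, so b_2^(-1) = b_2.
b_2*b_1 = b_4
b_4*b_2 = b_3

b_3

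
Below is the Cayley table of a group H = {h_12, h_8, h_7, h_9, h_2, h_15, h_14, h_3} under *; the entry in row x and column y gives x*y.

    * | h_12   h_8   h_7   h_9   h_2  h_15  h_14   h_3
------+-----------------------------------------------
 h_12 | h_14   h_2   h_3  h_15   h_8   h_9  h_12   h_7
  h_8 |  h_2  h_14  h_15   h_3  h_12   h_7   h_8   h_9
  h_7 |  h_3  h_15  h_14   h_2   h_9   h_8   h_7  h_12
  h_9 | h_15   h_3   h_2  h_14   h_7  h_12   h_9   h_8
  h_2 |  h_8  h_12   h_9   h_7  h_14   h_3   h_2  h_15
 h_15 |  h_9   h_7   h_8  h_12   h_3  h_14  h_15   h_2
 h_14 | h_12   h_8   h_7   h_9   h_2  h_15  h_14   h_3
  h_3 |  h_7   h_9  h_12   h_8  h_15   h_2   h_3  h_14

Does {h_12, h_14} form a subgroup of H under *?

{h_12, h_14} contains the identity h_14.
Checking products: every product of two elements of {h_12, h_14} (read from the table) lies in {h_12, h_14}, so the set is closed.
In a finite group, a nonempty closed subset is a subgroup. So {h_12, h_14} ≤ H.

Yes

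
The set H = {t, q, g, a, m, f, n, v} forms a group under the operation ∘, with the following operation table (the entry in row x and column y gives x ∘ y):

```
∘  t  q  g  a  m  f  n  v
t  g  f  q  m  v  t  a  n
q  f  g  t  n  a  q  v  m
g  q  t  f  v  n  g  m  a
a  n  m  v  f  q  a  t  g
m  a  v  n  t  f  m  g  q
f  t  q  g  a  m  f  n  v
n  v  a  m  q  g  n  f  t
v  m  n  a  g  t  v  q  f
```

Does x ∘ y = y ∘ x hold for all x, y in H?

q ∘ a = n but a ∘ q = m.
Since q and a do not commute, H is not abelian.

No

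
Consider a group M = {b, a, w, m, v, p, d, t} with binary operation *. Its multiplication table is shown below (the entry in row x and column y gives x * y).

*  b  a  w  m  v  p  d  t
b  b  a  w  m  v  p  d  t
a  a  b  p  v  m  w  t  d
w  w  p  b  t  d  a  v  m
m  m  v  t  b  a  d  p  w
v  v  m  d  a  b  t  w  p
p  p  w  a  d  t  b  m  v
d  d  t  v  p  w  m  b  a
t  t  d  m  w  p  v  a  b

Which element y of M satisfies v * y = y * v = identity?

First locate the identity: row b matches the header, so b is the identity.
Scan row v for b: v * v = b. Hence v^(-1) = v.

v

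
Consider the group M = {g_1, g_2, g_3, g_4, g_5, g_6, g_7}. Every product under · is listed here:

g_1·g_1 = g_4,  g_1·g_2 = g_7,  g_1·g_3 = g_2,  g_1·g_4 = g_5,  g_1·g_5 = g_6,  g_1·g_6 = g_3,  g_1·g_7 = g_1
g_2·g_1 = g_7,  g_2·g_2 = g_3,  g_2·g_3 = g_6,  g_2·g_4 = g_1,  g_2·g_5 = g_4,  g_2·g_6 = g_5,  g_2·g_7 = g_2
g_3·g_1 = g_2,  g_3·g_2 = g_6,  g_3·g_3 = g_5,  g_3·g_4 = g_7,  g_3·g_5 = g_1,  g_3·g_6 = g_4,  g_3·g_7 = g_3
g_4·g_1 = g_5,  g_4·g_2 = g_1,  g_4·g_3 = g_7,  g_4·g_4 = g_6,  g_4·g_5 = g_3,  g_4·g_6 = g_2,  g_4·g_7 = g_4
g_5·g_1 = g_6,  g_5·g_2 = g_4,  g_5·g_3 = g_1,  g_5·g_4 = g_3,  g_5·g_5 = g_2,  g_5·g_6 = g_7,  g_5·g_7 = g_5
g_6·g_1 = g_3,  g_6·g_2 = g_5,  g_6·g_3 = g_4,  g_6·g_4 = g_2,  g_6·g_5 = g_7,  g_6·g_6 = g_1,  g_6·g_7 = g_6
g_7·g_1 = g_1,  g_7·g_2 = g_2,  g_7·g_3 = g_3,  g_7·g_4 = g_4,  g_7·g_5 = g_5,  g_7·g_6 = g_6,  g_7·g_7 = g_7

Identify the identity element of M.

The identity e satisfies e·x = x for all x, so its row in the table reproduces the column headers.
Row g_7 reads: g_1, g_2, g_3, g_4, g_5, g_6, g_7 — exactly the header order. So g_7 is the identity.

g_7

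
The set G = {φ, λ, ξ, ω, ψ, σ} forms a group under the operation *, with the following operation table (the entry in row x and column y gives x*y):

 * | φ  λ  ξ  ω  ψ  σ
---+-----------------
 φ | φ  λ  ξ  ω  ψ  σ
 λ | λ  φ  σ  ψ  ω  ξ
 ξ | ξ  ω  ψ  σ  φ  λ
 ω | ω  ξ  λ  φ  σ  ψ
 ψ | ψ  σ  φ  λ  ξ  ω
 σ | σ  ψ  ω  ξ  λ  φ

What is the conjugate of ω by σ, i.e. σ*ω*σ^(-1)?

The identity is φ. In row σ, the entry φ sits in column σ, so σ^(-1) = σ.
σ*ω = ξ
ξ*σ = λ

λ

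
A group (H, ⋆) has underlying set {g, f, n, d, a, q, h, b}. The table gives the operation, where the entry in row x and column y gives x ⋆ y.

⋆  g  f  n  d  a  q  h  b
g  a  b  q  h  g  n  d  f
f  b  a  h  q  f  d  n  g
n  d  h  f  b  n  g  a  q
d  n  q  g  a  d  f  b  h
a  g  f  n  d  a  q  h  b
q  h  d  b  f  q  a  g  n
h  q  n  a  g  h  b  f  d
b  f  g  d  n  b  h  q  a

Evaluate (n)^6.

f

n^1 = n
n^2 = n ⋆ n = f
n^3 = f ⋆ n = h
n^4 = h ⋆ n = a
n^5 = a ⋆ n = n
n^6 = n ⋆ n = f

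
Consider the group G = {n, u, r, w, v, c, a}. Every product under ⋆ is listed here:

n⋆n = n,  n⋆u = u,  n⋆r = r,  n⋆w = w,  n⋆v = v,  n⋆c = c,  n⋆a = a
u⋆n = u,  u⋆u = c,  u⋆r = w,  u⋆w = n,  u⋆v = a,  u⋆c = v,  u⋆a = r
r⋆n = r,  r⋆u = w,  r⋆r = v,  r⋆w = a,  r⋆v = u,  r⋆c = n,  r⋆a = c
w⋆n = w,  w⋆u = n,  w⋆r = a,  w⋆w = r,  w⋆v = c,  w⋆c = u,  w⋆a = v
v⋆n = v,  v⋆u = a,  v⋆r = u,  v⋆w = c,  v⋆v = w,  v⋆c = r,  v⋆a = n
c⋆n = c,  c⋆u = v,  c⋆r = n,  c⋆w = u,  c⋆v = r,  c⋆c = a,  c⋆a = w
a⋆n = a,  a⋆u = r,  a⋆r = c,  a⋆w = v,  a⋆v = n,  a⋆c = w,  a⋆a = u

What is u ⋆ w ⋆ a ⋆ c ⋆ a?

u ⋆ w = n
n ⋆ a = a
a ⋆ c = w
w ⋆ a = v

v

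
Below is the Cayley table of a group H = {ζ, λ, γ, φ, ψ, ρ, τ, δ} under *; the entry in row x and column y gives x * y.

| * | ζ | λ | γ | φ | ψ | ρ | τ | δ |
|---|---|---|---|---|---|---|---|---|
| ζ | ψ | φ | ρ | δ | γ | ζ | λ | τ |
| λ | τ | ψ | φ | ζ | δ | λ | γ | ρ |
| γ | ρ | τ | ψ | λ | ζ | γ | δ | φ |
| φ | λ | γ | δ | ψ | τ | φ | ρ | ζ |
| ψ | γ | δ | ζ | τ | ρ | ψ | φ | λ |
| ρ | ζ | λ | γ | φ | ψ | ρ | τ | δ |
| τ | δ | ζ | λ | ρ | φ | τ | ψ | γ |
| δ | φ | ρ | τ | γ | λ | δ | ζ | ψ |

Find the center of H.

An element z is central iff its row equals its column in the table.
For γ: γ * δ = φ ≠ τ = δ * γ, so γ ∉ Z.
Checking each element this way leaves Z(H) = {ρ, ψ}.
(Structurally, H here is isomorphic to the quaternion group Q_8.)

{ρ, ψ}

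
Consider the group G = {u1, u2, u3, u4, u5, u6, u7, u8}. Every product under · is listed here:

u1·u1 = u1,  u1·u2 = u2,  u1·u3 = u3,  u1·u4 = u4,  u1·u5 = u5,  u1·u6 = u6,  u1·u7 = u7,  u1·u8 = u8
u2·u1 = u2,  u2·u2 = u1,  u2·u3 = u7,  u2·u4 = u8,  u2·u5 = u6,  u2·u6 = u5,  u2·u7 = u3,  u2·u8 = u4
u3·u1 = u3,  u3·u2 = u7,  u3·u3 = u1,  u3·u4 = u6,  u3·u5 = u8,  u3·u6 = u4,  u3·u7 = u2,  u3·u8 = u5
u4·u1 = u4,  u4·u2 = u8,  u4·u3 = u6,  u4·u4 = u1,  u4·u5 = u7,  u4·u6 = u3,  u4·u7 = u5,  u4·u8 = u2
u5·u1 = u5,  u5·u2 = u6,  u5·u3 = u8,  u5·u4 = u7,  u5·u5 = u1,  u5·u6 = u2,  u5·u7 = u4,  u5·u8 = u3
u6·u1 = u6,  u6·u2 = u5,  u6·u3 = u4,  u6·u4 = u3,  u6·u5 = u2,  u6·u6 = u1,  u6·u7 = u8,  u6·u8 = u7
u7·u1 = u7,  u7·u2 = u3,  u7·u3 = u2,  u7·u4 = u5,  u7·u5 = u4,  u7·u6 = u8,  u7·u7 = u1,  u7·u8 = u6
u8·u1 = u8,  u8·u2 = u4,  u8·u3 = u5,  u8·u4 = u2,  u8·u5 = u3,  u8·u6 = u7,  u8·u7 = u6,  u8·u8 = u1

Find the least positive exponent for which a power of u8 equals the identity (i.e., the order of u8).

2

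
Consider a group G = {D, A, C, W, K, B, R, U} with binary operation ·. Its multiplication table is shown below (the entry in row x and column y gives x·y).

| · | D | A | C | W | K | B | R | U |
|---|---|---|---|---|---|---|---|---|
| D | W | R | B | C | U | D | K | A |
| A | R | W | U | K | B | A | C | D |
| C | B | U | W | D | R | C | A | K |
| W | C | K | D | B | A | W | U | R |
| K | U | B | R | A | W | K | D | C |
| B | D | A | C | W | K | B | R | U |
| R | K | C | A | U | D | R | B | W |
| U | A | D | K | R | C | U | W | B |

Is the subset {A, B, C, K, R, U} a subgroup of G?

No

K·K = W, which is not in {A, B, C, K, R, U}.
The subset is not closed under ·, so it is not a subgroup.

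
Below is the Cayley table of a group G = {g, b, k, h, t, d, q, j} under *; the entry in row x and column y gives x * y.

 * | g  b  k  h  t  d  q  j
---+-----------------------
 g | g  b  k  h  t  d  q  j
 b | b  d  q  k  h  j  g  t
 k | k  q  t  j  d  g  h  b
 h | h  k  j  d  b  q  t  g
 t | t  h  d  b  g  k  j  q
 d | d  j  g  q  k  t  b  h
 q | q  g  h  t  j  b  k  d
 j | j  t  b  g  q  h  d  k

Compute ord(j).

8

The identity element is g (its row matches the header).
j^1 = j
j^2 = j * j = k
j^3 = k * j = b
j^4 = b * j = t
j^5 = t * j = q
j^6 = q * j = d
j^7 = d * j = h
j^8 = h * j = g
The first power of j equal to the identity is j^8, so ord(j) = 8.
(Structurally, G here is isomorphic to the cyclic group Z_8.)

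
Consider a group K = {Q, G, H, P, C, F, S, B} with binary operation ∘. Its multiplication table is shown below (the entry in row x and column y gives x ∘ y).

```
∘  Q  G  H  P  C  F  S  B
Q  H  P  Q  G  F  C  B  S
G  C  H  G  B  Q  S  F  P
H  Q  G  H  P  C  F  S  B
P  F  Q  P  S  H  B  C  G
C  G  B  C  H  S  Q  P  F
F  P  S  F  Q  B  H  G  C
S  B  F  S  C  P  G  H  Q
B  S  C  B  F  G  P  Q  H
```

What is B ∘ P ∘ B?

B ∘ P = F
F ∘ B = C

C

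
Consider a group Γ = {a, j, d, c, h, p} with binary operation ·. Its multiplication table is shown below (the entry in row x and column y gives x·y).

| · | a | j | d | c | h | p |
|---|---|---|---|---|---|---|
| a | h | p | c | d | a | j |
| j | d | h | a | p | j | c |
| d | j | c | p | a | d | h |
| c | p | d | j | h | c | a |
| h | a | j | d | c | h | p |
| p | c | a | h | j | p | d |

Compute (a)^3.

a

a^1 = a
a^2 = a·a = h
a^3 = h·a = a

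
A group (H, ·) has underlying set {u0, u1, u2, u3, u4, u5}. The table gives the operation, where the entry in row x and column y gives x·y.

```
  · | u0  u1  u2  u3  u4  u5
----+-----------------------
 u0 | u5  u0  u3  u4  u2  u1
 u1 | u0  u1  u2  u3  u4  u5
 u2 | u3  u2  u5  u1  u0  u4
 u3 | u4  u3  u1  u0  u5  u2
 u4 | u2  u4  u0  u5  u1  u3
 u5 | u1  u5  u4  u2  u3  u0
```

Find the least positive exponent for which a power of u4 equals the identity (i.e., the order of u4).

The identity element is u1 (its row matches the header).
u4^1 = u4
u4^2 = u4·u4 = u1
The first power of u4 equal to the identity is u4^2, so ord(u4) = 2.

2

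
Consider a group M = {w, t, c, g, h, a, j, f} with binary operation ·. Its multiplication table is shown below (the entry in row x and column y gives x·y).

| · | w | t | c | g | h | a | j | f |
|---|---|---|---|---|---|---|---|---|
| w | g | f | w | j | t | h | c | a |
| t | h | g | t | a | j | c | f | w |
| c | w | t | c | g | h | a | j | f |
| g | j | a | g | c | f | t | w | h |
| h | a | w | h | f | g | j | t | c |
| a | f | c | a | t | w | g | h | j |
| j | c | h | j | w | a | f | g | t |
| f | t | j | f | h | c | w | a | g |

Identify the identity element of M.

The identity e satisfies e·x = x for all x, so its row in the table reproduces the column headers.
Row c reads: w, t, c, g, h, a, j, f — exactly the header order. So c is the identity.

c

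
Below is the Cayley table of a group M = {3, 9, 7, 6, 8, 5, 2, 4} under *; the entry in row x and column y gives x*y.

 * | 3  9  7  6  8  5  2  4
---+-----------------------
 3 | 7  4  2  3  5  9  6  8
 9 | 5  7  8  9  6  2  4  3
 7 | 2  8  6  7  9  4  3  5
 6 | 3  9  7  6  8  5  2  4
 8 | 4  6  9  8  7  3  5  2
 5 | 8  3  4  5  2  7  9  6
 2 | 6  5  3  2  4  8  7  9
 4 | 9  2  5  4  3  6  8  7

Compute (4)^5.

4^1 = 4
4^2 = 4*4 = 7
4^3 = 7*4 = 5
4^4 = 5*4 = 6
4^5 = 6*4 = 4

4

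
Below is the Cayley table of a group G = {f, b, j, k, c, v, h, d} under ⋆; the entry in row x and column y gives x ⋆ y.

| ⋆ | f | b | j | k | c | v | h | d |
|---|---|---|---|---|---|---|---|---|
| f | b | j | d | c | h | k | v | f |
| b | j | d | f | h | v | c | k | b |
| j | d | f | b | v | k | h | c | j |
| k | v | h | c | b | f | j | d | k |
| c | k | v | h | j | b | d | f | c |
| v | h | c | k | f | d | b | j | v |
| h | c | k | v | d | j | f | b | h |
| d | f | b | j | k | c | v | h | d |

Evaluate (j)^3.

j^1 = j
j^2 = j ⋆ j = b
j^3 = b ⋆ j = f

f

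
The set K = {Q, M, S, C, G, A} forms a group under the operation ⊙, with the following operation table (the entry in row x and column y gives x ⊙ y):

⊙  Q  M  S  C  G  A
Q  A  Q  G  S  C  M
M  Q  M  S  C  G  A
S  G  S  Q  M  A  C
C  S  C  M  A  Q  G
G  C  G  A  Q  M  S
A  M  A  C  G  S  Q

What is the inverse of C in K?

First locate the identity: row M matches the header, so M is the identity.
Scan row C for M: C ⊙ S = M. Hence C^(-1) = S.

S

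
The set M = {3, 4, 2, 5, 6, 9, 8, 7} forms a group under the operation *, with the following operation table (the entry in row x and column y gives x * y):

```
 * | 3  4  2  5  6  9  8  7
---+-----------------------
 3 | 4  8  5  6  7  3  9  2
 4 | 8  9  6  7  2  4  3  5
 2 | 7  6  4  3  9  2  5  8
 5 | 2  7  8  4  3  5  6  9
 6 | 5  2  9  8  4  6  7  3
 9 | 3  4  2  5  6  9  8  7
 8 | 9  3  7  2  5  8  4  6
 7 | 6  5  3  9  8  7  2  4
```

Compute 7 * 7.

4

Read row 7, column 7: 7 * 7 = 4.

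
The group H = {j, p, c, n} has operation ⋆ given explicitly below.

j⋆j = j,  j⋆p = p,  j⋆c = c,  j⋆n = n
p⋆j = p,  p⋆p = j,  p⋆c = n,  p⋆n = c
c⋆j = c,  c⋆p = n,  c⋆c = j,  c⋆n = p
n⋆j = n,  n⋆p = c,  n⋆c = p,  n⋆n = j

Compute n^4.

j

n^1 = n
n^2 = n ⋆ n = j
n^3 = j ⋆ n = n
n^4 = n ⋆ n = j
(Structurally, H here is isomorphic to the Klein four-group V_4.)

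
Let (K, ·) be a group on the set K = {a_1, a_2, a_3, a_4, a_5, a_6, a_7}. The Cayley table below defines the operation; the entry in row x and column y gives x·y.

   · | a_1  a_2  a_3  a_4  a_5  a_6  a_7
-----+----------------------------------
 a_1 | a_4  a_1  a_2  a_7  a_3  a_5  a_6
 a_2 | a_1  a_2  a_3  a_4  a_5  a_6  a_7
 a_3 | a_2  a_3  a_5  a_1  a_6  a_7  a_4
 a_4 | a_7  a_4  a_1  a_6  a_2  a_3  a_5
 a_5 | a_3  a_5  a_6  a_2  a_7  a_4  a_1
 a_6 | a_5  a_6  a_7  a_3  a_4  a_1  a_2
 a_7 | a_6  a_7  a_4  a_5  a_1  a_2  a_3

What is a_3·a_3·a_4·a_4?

a_4

a_3·a_3 = a_5
a_5·a_4 = a_2
a_2·a_4 = a_4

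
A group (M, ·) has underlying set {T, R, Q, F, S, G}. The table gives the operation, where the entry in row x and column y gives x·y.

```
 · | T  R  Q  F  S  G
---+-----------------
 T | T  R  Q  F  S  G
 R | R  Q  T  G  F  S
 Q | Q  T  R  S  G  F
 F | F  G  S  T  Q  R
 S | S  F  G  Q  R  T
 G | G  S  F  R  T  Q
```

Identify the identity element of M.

T

The identity e satisfies e·x = x for all x, so its row in the table reproduces the column headers.
Row T reads: T, R, Q, F, S, G — exactly the header order. So T is the identity.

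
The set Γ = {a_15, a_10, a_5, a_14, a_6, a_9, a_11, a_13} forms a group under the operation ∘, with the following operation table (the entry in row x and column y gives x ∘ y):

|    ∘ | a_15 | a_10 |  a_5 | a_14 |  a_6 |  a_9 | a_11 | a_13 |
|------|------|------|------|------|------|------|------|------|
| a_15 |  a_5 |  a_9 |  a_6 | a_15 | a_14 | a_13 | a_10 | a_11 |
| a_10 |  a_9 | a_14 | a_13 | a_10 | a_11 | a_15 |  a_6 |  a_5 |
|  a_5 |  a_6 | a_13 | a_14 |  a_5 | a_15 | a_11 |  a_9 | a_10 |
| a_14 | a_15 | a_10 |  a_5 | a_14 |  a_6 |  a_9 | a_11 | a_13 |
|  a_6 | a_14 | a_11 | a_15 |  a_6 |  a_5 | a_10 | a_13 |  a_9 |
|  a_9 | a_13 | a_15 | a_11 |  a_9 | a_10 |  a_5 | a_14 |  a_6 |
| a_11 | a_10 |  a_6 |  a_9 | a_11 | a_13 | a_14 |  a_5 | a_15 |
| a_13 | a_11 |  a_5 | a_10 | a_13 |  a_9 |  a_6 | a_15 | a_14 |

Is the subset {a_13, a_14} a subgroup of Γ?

{a_13, a_14} contains the identity a_14.
Checking products: every product of two elements of {a_13, a_14} (read from the table) lies in {a_13, a_14}, so the set is closed.
In a finite group, a nonempty closed subset is a subgroup. So {a_13, a_14} ≤ Γ.
(Structurally, Γ here is isomorphic to Z_2 x Z_4.)

Yes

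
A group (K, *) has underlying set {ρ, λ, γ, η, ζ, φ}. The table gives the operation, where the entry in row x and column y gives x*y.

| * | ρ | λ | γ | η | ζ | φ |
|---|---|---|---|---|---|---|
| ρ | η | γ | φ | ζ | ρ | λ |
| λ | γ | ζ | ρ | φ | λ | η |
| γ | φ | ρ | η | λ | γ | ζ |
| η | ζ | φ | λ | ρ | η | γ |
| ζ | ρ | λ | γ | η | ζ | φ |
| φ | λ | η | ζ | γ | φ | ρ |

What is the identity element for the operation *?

The identity e satisfies e*x = x for all x, so its row in the table reproduces the column headers.
Row ζ reads: ρ, λ, γ, η, ζ, φ — exactly the header order. So ζ is the identity.

ζ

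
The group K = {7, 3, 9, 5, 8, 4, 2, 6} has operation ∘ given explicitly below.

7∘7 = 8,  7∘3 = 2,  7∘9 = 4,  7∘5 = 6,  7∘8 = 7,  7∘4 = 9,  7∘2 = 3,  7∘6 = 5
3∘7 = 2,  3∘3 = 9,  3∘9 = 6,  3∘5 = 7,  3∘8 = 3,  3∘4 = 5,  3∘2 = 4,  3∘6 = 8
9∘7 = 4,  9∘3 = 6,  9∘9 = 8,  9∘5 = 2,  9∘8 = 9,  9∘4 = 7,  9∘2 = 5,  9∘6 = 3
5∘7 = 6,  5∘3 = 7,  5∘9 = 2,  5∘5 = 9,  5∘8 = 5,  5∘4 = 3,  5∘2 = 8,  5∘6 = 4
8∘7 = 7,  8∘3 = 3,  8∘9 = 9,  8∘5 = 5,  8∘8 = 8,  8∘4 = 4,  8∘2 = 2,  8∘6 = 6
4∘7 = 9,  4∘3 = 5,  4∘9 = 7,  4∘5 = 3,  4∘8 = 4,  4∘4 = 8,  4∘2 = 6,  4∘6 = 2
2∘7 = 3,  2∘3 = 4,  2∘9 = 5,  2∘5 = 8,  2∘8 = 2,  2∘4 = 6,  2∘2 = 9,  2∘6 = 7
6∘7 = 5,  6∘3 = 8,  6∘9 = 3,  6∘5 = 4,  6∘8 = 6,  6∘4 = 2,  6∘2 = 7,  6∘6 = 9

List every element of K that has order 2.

{4, 7, 9}

Identity is 8. Compute the order of each non-identity element by repeated multiplication:
  7: 7 → 8  (order 2)
  3: 3 → 9 → 6 → 8  (order 4)
  9: 9 → 8  (order 2)
  5: 5 → 9 → 2 → 8  (order 4)
  4: 4 → 8  (order 2)
  2: 2 → 9 → 5 → 8  (order 4)
  6: 6 → 9 → 3 → 8  (order 4)
Elements of order 2: {4, 7, 9}.
(Structurally, K here is isomorphic to Z_2 x Z_4.)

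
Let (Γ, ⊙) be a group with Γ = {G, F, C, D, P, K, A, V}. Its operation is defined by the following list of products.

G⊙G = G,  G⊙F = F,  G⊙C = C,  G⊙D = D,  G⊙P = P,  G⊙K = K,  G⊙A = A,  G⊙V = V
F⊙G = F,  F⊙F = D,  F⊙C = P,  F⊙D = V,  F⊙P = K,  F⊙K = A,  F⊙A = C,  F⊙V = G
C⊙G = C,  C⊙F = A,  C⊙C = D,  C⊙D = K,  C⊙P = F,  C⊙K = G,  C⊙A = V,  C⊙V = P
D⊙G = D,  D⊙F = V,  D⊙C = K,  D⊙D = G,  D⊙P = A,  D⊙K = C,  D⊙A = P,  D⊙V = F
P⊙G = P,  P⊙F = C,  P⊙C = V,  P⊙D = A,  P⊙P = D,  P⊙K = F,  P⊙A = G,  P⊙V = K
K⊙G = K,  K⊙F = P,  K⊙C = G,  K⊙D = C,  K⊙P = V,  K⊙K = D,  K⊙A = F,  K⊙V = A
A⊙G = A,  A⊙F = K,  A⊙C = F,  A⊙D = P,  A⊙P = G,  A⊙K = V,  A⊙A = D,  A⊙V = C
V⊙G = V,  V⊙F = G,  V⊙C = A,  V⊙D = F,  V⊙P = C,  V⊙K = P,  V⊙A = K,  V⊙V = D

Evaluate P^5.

P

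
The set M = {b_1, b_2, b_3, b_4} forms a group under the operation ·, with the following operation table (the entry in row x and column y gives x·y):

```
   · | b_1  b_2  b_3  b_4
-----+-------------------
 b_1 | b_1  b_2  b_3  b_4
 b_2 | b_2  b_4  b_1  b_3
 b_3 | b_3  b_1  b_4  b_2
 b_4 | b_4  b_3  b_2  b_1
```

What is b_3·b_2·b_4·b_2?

b_3

b_3·b_2 = b_1
b_1·b_4 = b_4
b_4·b_2 = b_3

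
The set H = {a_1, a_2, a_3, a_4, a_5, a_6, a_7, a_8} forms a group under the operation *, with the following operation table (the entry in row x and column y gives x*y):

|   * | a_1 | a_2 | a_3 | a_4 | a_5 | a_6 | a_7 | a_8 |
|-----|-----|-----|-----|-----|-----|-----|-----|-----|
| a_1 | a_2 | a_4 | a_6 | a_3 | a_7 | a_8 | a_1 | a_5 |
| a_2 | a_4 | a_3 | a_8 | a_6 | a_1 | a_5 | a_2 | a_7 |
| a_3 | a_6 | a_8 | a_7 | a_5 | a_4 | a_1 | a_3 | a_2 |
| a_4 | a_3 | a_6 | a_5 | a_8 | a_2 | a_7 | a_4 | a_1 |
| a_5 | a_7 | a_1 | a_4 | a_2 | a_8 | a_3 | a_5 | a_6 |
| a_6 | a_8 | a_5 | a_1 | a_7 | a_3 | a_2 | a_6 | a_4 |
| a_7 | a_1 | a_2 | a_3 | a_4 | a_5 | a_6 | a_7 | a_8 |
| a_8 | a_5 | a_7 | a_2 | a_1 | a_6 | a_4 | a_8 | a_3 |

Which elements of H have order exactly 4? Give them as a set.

{a_2, a_8}

Identity is a_7. Compute the order of each non-identity element by repeated multiplication:
  a_1: a_1 → a_2 → a_4 → a_3 → a_6 → a_8 → a_5 → a_7  (order 8)
  a_2: a_2 → a_3 → a_8 → a_7  (order 4)
  a_3: a_3 → a_7  (order 2)
  a_4: a_4 → a_8 → a_1 → a_3 → a_5 → a_2 → a_6 → a_7  (order 8)
  a_5: a_5 → a_8 → a_6 → a_3 → a_4 → a_2 → a_1 → a_7  (order 8)
  a_6: a_6 → a_2 → a_5 → a_3 → a_1 → a_8 → a_4 → a_7  (order 8)
  a_8: a_8 → a_3 → a_2 → a_7  (order 4)
Elements of order 4: {a_2, a_8}.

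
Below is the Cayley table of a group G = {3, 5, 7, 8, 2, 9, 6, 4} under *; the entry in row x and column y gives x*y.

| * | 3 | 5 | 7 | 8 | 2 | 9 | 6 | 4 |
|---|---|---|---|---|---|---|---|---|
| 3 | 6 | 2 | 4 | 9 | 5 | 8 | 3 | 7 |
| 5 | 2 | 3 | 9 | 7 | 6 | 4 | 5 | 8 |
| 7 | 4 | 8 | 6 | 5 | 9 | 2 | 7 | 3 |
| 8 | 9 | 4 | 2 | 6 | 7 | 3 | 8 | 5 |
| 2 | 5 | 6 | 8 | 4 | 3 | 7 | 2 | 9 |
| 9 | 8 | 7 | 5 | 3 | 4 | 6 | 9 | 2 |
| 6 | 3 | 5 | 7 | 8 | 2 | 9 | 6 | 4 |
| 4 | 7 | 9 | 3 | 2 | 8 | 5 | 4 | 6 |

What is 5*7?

9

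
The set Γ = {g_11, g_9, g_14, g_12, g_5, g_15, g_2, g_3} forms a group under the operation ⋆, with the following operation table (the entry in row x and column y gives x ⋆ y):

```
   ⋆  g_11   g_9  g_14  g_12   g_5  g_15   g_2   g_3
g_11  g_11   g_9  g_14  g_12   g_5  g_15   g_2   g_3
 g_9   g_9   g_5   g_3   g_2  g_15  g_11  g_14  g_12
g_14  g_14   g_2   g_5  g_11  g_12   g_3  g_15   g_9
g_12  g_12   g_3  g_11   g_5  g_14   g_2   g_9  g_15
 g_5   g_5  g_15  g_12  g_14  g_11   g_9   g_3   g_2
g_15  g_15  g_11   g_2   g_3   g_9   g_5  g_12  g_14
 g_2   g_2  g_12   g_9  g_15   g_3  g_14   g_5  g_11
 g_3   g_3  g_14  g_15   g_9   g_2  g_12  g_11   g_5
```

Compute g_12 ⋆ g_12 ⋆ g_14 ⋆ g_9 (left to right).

g_3

g_12 ⋆ g_12 = g_5
g_5 ⋆ g_14 = g_12
g_12 ⋆ g_9 = g_3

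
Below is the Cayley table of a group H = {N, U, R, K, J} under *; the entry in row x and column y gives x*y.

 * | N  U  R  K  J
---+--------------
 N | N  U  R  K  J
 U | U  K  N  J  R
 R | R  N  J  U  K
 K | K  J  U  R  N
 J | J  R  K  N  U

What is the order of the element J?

5

The identity element is N (its row matches the header).
J^1 = J
J^2 = J*J = U
J^3 = U*J = R
J^4 = R*J = K
J^5 = K*J = N
The first power of J equal to the identity is J^5, so ord(J) = 5.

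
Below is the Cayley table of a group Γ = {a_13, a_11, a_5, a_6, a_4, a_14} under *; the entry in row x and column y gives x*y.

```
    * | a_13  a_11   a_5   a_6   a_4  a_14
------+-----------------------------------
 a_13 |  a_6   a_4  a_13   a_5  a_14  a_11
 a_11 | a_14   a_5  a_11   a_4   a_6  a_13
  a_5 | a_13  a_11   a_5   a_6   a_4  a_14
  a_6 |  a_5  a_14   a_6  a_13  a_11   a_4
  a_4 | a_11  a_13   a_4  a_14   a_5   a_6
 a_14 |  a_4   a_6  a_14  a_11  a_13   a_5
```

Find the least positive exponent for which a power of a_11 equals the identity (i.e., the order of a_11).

The identity element is a_5 (its row matches the header).
a_11^1 = a_11
a_11^2 = a_11*a_11 = a_5
The first power of a_11 equal to the identity is a_11^2, so ord(a_11) = 2.

2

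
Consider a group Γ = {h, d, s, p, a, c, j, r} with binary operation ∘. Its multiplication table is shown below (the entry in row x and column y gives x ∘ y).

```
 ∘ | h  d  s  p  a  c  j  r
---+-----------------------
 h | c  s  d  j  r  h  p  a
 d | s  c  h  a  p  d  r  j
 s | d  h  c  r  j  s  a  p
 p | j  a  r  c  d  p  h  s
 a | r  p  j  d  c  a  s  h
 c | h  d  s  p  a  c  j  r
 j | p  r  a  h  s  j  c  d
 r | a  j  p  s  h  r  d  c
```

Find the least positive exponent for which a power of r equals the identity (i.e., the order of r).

2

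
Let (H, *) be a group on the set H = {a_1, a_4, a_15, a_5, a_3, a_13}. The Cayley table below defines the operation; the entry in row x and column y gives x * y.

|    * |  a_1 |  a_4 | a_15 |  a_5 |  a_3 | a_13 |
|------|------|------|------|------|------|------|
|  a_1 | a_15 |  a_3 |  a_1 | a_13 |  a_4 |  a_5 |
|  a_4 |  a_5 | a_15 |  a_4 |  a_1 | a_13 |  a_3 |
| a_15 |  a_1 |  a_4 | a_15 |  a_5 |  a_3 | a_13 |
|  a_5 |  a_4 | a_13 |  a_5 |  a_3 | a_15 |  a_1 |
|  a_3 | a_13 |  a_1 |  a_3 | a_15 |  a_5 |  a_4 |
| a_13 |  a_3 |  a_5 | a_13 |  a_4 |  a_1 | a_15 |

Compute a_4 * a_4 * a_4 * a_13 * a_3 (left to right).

a_5

a_4 * a_4 = a_15
a_15 * a_4 = a_4
a_4 * a_13 = a_3
a_3 * a_3 = a_5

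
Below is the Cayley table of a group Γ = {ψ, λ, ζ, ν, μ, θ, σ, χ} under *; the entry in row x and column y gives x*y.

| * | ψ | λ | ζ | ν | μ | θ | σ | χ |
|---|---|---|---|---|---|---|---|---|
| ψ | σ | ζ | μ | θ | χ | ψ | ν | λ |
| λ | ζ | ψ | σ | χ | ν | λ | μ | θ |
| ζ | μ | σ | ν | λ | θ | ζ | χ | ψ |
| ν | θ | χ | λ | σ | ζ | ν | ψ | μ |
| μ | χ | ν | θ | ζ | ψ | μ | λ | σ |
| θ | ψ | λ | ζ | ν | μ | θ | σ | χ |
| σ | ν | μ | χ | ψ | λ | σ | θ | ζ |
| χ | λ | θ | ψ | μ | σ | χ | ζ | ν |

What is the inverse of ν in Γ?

ψ

First locate the identity: row θ matches the header, so θ is the identity.
Scan row ν for θ: ν*ψ = θ. Hence ν^(-1) = ψ.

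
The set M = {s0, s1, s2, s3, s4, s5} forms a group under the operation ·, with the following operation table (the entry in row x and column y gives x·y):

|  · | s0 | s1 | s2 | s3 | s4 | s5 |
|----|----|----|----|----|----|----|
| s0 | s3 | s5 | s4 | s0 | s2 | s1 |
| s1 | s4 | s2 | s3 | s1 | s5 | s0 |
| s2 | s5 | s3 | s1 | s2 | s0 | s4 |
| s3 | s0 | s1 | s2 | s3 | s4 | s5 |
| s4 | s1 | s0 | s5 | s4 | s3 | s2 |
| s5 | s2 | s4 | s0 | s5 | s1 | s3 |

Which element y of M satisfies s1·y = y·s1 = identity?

First locate the identity: row s3 matches the header, so s3 is the identity.
Scan row s1 for s3: s1·s2 = s3. Hence s1^(-1) = s2.

s2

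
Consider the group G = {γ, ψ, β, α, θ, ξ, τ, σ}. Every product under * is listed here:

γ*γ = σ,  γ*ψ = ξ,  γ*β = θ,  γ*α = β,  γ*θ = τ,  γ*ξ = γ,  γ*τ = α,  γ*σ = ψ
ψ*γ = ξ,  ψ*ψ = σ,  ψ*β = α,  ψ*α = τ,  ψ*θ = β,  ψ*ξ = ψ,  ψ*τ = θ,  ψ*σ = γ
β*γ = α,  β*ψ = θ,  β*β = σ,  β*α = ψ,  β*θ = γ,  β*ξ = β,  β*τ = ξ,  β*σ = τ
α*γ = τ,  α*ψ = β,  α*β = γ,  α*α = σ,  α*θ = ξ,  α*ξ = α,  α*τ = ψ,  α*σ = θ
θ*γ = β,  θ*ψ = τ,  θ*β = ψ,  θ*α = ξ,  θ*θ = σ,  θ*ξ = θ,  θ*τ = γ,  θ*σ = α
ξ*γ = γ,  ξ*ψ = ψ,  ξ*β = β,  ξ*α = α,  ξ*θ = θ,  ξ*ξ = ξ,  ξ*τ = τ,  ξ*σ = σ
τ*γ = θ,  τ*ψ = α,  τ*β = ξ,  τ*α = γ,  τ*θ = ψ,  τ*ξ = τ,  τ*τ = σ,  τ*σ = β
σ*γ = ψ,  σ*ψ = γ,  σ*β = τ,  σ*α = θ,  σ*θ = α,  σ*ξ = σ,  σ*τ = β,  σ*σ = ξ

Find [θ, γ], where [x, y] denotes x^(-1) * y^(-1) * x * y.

Identity is ξ; from the table θ^(-1) = α and γ^(-1) = ψ.
α * ψ = β
β * θ = γ
γ * γ = σ

σ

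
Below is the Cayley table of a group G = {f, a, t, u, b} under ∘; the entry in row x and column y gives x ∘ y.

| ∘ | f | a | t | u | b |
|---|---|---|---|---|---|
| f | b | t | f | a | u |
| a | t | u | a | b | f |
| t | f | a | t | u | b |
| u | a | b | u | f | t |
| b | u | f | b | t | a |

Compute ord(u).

The identity element is t (its row matches the header).
u^1 = u
u^2 = u ∘ u = f
u^3 = f ∘ u = a
u^4 = a ∘ u = b
u^5 = b ∘ u = t
The first power of u equal to the identity is u^5, so ord(u) = 5.
(Structurally, G here is isomorphic to the cyclic group Z_5.)

5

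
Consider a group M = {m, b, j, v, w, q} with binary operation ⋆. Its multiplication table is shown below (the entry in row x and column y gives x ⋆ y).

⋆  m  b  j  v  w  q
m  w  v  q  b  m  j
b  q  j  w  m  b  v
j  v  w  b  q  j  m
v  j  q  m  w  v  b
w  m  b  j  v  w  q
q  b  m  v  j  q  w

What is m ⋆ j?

q

Read row m, column j: m ⋆ j = q.
(Structurally, M here is isomorphic to the symmetric group S_3.)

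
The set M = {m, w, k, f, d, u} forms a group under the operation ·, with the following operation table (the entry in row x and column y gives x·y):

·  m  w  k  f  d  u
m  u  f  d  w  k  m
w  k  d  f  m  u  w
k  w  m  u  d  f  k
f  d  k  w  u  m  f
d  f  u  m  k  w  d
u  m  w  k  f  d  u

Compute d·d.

Read row d, column d: d·d = w.

w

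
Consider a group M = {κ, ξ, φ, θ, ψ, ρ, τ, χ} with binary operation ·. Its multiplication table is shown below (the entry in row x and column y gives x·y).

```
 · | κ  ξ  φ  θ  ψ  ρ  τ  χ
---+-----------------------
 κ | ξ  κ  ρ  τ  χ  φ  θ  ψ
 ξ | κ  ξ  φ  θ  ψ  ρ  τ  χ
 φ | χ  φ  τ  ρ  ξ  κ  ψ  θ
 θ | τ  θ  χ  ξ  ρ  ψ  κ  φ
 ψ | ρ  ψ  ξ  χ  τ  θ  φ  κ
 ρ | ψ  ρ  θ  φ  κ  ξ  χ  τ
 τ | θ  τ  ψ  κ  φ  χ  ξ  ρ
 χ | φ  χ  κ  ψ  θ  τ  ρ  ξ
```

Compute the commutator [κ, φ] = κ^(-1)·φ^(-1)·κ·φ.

τ

Identity is ξ; from the table κ^(-1) = κ and φ^(-1) = ψ.
κ·ψ = χ
χ·κ = φ
φ·φ = τ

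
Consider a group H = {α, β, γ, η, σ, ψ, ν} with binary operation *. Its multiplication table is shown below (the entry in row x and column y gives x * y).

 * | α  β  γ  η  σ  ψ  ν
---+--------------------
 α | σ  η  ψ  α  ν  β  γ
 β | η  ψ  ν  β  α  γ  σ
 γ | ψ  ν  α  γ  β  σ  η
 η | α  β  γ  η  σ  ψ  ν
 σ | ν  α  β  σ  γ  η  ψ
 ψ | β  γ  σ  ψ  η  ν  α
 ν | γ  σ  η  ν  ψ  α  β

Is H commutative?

Yes

Check whether the table is symmetric across its main diagonal.
Every entry (row x, col y) equals the entry (row y, col x), so H is abelian.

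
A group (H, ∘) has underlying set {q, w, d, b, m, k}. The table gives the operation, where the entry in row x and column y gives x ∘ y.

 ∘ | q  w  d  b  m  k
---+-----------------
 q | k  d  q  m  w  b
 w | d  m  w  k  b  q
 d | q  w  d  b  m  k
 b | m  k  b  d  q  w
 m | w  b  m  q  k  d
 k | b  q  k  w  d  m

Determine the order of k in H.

The identity element is d (its row matches the header).
k^1 = k
k^2 = k ∘ k = m
k^3 = m ∘ k = d
The first power of k equal to the identity is k^3, so ord(k) = 3.

3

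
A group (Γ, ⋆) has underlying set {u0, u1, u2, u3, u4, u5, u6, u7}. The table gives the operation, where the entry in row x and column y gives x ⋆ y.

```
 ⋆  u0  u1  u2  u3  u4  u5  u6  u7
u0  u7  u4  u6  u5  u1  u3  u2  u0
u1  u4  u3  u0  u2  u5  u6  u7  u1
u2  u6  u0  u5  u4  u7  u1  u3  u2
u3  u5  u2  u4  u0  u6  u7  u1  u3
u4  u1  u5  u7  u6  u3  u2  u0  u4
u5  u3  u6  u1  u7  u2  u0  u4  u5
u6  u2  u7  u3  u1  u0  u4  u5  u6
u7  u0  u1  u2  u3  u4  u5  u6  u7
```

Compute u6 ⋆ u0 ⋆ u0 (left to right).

u6 ⋆ u0 = u2
u2 ⋆ u0 = u6

u6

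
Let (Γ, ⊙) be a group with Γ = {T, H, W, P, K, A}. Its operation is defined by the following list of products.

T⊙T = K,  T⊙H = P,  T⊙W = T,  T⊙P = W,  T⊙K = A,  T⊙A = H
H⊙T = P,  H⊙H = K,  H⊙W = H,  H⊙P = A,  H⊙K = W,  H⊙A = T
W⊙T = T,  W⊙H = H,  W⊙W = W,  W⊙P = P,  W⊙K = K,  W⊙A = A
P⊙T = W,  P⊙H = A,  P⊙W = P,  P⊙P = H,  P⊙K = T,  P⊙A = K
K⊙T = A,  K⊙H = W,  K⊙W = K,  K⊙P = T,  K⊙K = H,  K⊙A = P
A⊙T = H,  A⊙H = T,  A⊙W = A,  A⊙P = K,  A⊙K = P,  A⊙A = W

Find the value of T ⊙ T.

K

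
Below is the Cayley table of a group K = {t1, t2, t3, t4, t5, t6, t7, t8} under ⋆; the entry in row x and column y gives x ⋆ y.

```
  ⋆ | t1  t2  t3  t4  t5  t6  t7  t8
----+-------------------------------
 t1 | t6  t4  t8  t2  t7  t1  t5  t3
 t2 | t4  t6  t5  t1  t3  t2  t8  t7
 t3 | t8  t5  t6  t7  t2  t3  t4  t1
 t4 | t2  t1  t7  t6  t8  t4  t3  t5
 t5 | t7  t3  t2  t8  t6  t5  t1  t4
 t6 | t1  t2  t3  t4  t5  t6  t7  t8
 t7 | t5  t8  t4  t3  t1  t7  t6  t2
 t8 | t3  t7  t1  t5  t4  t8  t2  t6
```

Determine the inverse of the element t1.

t1

First locate the identity: row t6 matches the header, so t6 is the identity.
Scan row t1 for t6: t1 ⋆ t1 = t6. Hence t1^(-1) = t1.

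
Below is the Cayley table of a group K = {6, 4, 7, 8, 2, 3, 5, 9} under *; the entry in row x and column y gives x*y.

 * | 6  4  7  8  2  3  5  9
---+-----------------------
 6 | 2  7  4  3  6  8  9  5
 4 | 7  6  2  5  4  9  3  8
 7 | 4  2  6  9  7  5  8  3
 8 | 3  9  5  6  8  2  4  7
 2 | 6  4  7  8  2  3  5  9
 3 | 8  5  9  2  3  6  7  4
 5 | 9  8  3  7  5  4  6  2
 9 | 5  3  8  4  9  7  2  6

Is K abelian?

7*5 = 8 but 5*7 = 3.
Since 7 and 5 do not commute, K is not abelian.

No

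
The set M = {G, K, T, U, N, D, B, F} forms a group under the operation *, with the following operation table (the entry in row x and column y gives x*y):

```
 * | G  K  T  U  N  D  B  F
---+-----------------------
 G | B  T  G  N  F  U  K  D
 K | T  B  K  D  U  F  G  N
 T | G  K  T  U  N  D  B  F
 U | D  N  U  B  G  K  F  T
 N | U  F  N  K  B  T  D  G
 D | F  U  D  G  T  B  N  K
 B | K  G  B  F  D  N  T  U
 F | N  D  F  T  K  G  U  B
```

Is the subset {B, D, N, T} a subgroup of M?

{B, D, N, T} contains the identity T.
Checking products: every product of two elements of {B, D, N, T} (read from the table) lies in {B, D, N, T}, so the set is closed.
In a finite group, a nonempty closed subset is a subgroup. So {B, D, N, T} ≤ M.

Yes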